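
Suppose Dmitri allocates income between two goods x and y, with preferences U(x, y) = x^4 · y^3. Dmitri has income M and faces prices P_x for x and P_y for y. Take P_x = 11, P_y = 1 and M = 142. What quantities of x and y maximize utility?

MU_x/MU_y = (4·y)/(3·x); tangency sets this equal to P_x/P_y.
Rearranging, P_y·y = (3/4)·P_x·x. Substituting into the budget gives P_x·x·(1 + (3/4)) = M.
Demand: x*(P_x,P_y,M) = 4/7·M/P_x and y* = 3/7·M/P_y.
At P_x=11, P_y=1, M=142: x* = 4/7·142/11 = 7.3766, y* = 60.8571.

x* = 7.3766, y* = 60.8571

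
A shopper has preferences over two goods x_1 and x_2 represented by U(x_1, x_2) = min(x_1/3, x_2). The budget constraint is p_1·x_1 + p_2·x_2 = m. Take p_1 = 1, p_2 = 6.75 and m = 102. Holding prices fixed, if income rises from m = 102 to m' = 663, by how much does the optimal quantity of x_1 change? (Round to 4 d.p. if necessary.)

Δx_1* = 172.6154

Leontief preferences: the optimum is at the kink where x_1/3 = x_2/1, i.e. x_2 = (1/3)·x_1.
Budget: p_1·x_1 + p_2·(1/3)·x_1 = m, so (3·p_1 + p_2)·x_1 = 3·m.
Demand: x_1*(p_1,p_2,m) = 3·m/(3·p_1 + p_2), x_2* = m/(3·p_1 + p_2).
Here 3·1 + 6.75 = 9.75, giving x_1* = 31.3846.
At m' = 663: x_1* = 204. Change: 204 − 31.3846 = 172.6154.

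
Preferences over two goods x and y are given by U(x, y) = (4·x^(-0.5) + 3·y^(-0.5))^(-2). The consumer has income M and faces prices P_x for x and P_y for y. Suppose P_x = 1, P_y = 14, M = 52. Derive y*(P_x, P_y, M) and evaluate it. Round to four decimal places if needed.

From the CES first-order condition, (4/3)·(y/x)^(1.5) = P_x/P_y.
Hence y/x = ((3/4)·P_x/P_y)^(1/(1.5)), i.e. raised to the 2/3 power.
Substitute y = (y/x)·x into the budget: x* = M/(P_x + P_y·(y/x)).
Numerically y/x = 0.142109, so x* = 52/(1 + 14·0.142109) = 17.394 and y* = 0.142109·17.394 = 2.4719.

y* = 2.4719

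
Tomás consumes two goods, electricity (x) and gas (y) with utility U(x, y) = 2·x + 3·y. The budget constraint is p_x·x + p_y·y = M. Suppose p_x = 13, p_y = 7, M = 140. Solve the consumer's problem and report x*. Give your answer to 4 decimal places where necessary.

x* = 0

Linear utility — the consumer picks whichever good has higher MU/price: 2/13 = 0.1538 vs 3/7 = 0.4286.
y gives more utility per dollar, so spend all income on y: y* = M/p_y, x* = 0.
Numerically: x* = 0, y* = 20.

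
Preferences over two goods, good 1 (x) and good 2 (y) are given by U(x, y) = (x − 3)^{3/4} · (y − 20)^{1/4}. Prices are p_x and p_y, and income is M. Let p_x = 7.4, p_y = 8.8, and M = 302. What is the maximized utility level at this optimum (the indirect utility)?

MRS = 3·(y−20)/(x−3). Tangency with p_x/p_y gives y−20 = (1/3)·(p_x/p_y)·(x−3).
After buying the subsistence bundle (3, 20), a share 0.75 of the remaining income goes to x: x* = 3 + 0.75·(M − 3p_x − 20p_y)/p_x.
Discretionary income = 302 − 3·7.4 − 20·8.8 = 103.8; x* = 3 + 0.75·103.8/7.4 = 13.5203; y* = 20 + 0.25·103.8/8.8 = 22.9489.
Utility at the optimum: U(13.5203, 22.9489) = 7.6548.

V = 7.6548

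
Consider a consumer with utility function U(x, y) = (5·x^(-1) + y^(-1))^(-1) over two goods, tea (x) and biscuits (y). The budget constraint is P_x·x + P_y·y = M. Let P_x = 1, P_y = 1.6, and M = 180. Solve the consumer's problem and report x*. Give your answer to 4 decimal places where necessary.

x* = 114.9656

MRS = MU_x/MU_y = 5·(y/x)^(2). Set equal to P_x/P_y.
Hence y/x = ((1/5)·P_x/P_y)^(1/(2)), i.e. raised to the 0.5 power.
Substitute y = (y/x)·x into the budget: x* = M/(P_x + P_y·(y/x)).
Numerically y/x = 0.353553, so x* = 180/(1 + 1.6·0.353553) = 114.9656.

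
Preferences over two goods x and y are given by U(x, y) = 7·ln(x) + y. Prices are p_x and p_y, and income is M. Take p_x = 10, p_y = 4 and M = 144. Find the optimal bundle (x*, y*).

So x*(p_x,p_y) = 7·p_y/p_x, independent of income; and y* = (M − 7·p_y)/p_y.
At the given prices: x* = 7·4/10 = 2.8, and y* = 29.

x* = 2.8, y* = 29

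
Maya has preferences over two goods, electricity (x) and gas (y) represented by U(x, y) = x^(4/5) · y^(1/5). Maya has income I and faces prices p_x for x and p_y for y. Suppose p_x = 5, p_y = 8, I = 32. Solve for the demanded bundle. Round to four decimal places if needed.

MU_x/MU_y = (0.8·y)/(0.2·x); tangency sets this equal to p_x/p_y.
Rearranging, p_y·y = (1/4)·p_x·x. Substituting into the budget gives p_x·x·(1 + (1/4)) = I.
Demand: x*(p_x,p_y,I) = 0.8·I/p_x and y* = 0.2·I/p_y.
At p_x=5, p_y=8, I=32: x* = 0.8·32/5 = 5.12, y* = 0.8.

x* = 5.12, y* = 0.8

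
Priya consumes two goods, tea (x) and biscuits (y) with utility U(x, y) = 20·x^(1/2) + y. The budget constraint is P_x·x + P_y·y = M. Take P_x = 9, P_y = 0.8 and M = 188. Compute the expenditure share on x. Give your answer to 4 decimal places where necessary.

MU_x = 10/√x, MU_y = 1. Tangency: 10/√x = P_x/P_y.
Thus x* = (10·P_y/P_x)² — independent of M — with the rest of income spent on y.
Plugging in: x* = (10·0.8/9)² = 0.7901, y* = 226.1111.
Expenditure on x: 9·0.7901 = 7.1111; share = 0.0378.

share on x = 0.0378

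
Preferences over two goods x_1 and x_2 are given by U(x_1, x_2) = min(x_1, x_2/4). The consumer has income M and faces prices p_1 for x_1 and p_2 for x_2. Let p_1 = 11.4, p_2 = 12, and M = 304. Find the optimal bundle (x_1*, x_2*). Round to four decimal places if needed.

Leontief preferences: the optimum is at the kink where x_1/1 = x_2/4, i.e. x_2 = 4·x_1.
Budget: p_1·x_1 + p_2·4·x_1 = M, so (p_1 + 4·p_2)·x_1 = M.
Demand: x_1*(p_1,p_2,M) = M/(p_1 + 4·p_2), x_2* = 4·M/(p_1 + 4·p_2).
Here 11.4 + 4·12 = 59.4, giving x_1* = 5.1178 and x_2* = 20.4714.

x_1* = 5.1178, x_2* = 20.4714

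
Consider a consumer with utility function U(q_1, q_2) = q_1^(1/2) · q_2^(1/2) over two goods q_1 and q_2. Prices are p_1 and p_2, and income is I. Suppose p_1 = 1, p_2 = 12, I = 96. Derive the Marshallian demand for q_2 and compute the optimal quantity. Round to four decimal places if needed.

q_2* = 4

At p_1=1, p_2=12, I=96: q_2* = 0.5·96/12 = 4.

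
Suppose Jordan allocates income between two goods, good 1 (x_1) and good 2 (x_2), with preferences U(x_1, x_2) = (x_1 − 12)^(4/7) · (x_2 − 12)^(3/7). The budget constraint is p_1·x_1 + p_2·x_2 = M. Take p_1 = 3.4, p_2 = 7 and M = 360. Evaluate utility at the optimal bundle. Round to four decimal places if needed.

V = 25.6429

Let x_1' = x_1−12, x_2' = x_2−12. MRS = (4/3)·x_2'/x_1' = p_1/p_2.
After buying the subsistence bundle (12, 12), a share 4/7 of the remaining income goes to x_1: x_1* = 12 + 4/7·(M − 12p_1 − 12p_2)/p_1.
Discretionary income = 360 − 12·3.4 − 12·7 = 235.2; x_1* = 12 + 4/7·235.2/3.4 = 51.5294; x_2* = 12 + 3/7·235.2/7 = 26.4.
Utility at the optimum: U(51.5294, 26.4) = 25.6429.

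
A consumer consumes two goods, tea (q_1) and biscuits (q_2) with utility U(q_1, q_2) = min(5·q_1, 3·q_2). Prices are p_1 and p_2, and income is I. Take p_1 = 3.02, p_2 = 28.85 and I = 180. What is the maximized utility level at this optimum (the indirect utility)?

Leontief preferences: the optimum is at the kink where q_1/3 = q_2/5, i.e. q_2 = (5/3)·q_1.
Budget: p_1·q_1 + p_2·(5/3)·q_1 = I, so (3·p_1 + 5·p_2)·q_1 = 3·I.
Demand: q_1*(p_1,p_2,I) = 3·I/(3·p_1 + 5·p_2), q_2* = 5·I/(3·p_1 + 5·p_2).
Here 3·3.02 + 5·28.85 = 153.31, giving q_1* = 3.5223 and q_2* = 5.8705.
Utility at the optimum: U(3.5223, 5.8705) = 17.6114.

V = 17.6114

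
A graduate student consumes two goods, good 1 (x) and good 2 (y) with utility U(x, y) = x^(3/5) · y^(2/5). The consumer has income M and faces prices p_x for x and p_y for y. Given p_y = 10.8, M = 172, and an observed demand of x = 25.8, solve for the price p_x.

Tangency: MRS = (3/2)·y/x = p_x/p_y.
Rearranging, p_y·y = (2/3)·p_x·x. Substituting into the budget gives p_x·x·(1 + (2/3)) = M.
Demand: x*(p_x,p_y,M) = 0.6·M/p_x and y* = 0.4·M/p_y.
Set x* = 25.8 in the demand function and solve for p_x: p_x = 4.

p_x = 4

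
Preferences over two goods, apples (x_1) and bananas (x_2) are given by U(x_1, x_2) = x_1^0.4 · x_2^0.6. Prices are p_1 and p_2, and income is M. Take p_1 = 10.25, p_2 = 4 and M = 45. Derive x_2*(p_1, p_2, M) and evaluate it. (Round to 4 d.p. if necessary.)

Demand: x_1*(p_1,p_2,M) = 0.4·M/p_1 and x_2* = 0.6·M/p_2.
At p_1=10.25, p_2=4, M=45: x_2* = 0.6·45/4 = 6.75.

x_2* = 6.75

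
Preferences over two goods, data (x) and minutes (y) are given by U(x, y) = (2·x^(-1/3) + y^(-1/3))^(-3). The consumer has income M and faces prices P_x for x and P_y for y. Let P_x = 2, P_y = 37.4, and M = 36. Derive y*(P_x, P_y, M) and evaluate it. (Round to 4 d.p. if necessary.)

y* = 0.5322

From the CES first-order condition, 2·(y/x)^(4/3) = P_x/P_y.
Hence y/x = ((1/2)·P_x/P_y)^(1/(4/3)), i.e. raised to the 0.75 power.
With the ratio pinned down, the budget gives x* = M/(P_x + P_y·(y/x)) and y* = (y/x)·x*.
Numerically y/x = 0.066122, so x* = 36/(2 + 37.4·0.066122) = 8.0484 and y* = 0.066122·8.0484 = 0.5322.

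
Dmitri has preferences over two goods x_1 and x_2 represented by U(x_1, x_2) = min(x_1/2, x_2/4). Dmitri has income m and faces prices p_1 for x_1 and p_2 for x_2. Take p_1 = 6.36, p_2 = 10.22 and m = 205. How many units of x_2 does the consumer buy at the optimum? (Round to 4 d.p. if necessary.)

x_2* = 15.2985

With perfect complements, no substitution: consume in ratio x_1:x_2 = 2:4.
Budget: p_1·x_1 + p_2·2·x_1 = m, so (2·p_1 + 4·p_2)·x_1 = 2·m.
Demand: x_1*(p_1,p_2,m) = 2·m/(2·p_1 + 4·p_2), x_2* = 4·m/(2·p_1 + 4·p_2).
Here 2·6.36 + 4·10.22 = 53.6, giving x_2* = 15.2985.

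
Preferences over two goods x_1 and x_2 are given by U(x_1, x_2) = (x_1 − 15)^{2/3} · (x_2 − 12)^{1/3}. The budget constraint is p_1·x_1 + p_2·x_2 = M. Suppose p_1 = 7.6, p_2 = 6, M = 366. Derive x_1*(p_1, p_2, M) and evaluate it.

MRS = 2·(x_2−12)/(x_1−15). Tangency with p_1/p_2 gives x_2−12 = (1/2)·(p_1/p_2)·(x_1−15).
After buying the subsistence bundle (15, 12), a share 2/3 of the remaining income goes to x_1: x_1* = 15 + 2/3·(M − 15p_1 − 12p_2)/p_1.
Discretionary income = 366 − 15·7.6 − 12·6 = 180; x_1* = 15 + 2/3·180/7.6 = 30.7895.

x_1* = 30.7895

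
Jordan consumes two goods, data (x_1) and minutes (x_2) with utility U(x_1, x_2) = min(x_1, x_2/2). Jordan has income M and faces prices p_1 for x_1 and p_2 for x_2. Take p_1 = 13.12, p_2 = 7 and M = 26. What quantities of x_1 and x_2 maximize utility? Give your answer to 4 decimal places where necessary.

x_1* = 0.9587, x_2* = 1.9174

Leontief preferences: the optimum is at the kink where x_1/1 = x_2/2, i.e. x_2 = 2·x_1.
Budget: p_1·x_1 + p_2·2·x_1 = M, so (p_1 + 2·p_2)·x_1 = M.
Demand: x_1*(p_1,p_2,M) = M/(p_1 + 2·p_2), x_2* = 2·M/(p_1 + 2·p_2).
Here 13.12 + 2·7 = 27.12, giving x_1* = 0.9587 and x_2* = 1.9174.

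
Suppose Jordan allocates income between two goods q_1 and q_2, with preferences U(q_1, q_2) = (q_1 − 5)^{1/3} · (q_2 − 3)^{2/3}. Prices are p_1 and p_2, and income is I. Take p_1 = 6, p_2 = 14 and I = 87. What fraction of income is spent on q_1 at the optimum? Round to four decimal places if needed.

share on q_1 = 0.4023

MRS = (1/2)·(q_2−3)/(q_1−5). Tangency with p_1/p_2 gives q_2−3 = 2·(p_1/p_2)·(q_1−5).
Substituting into the budget: q_1* = 5 + 1/3·(I − 5·p_1 − 3·p_2)/p_1, and q_2* = 3 + 2/3·(…)/p_2.
Discretionary income = 87 − 5·6 − 3·14 = 15; q_1* = 5 + 1/3·15/6 = 5.8333; q_2* = 3 + 2/3·15/14 = 3.7143.
Expenditure on q_1: 6·5.8333 = 35; share = 0.4023.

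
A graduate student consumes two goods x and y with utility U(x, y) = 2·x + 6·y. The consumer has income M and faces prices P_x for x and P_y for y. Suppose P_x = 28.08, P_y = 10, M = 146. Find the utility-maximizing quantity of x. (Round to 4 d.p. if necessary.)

x* = 0

Perfect substitutes: compare marginal utility per dollar. 2/P_x vs 6/P_y → 0.0712 vs 0.6.
y gives more utility per dollar, so spend all income on y: y* = M/P_y, x* = 0.
Numerically: x* = 0, y* = 14.6.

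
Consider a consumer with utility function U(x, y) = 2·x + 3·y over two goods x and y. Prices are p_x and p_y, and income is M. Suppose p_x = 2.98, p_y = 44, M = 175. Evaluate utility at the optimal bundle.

Linear utility — the consumer picks whichever good has higher MU/price: 2/2.98 = 0.6711 vs 3/44 = 0.0682.
x gives more utility per dollar, so spend all income on x: x* = M/p_x, y* = 0.
Numerically: x* = 58.7248, y* = 0.
Utility at the optimum: U(58.7248, 0) = 117.4497.

V = 117.4497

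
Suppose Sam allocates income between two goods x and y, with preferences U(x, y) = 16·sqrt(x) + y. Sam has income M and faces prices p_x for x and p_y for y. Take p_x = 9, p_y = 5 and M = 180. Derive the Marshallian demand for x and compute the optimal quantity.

x* = 19.7531

MU_x = 8/√x, MU_y = 1. Tangency: 8/√x = p_x/p_y.
Thus x* = (8·p_y/p_x)² — independent of M — with the rest of income spent on y.
Plugging in: x* = (8·5/9)² = 19.7531.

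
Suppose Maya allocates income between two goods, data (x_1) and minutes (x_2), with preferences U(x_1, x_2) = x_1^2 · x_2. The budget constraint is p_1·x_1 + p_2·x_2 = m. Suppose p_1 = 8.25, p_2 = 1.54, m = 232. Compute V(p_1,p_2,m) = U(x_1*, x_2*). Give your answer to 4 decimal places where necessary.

The MRS is 2·x_2/x_1. Set MRS = p_1/p_2.
Rearranging, p_2·x_2 = (1/2)·p_1·x_1. Substituting into the budget gives p_1·x_1·(1 + (1/2)) = m.
Demand: x_1*(p_1,p_2,m) = 2/3·m/p_1 and x_2* = 1/3·m/p_2.
At p_1=8.25, p_2=1.54, m=232: x_1* = 2/3·232/8.25 = 18.7475, x_2* = 50.2165.
Utility at the optimum: U(18.7475, 50.2165) = 17649.4658.

V = 17649.4658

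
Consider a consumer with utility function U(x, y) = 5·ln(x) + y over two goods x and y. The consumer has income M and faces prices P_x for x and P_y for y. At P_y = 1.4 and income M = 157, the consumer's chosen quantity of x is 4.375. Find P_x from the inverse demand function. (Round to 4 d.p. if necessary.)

Set MRS = P_x/P_y: (5/x)/1 = P_x/P_y.
So x*(P_x,P_y) = 5·P_y/P_x, independent of income; and y* = (M − 5·P_y)/P_y.
Set x* = 4.375 in the demand function and solve for P_x: P_x = 1.6.

P_x = 1.6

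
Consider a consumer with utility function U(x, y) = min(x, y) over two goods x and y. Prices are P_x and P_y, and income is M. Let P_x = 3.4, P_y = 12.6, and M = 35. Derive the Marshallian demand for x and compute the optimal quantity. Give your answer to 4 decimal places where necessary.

With perfect complements, no substitution: consume in ratio x:y = 1:1.
Budget: P_x·x + P_y·x = M, so (P_x + P_y)·x = M.
Demand: x*(P_x,P_y,M) = M/(P_x + P_y), y* = M/(P_x + P_y).
Here 3.4 + 12.6 = 16, giving x* = 2.1875.

x* = 2.1875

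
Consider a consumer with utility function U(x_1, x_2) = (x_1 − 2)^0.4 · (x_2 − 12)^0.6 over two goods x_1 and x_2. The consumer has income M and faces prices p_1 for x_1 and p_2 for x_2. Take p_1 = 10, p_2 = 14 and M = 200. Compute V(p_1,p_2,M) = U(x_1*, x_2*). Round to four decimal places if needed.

V = 0.5003

MRS = (2/3)·(x_2−12)/(x_1−2). Tangency with p_1/p_2 gives x_2−12 = (3/2)·(p_1/p_2)·(x_1−2).
After buying the subsistence bundle (2, 12), a share 0.4 of the remaining income goes to x_1: x_1* = 2 + 0.4·(M − 2p_1 − 12p_2)/p_1.
Discretionary income = 200 − 2·10 − 12·14 = 12; x_1* = 2 + 0.4·12/10 = 2.48; x_2* = 12 + 0.6·12/14 = 12.5143.
Utility at the optimum: U(2.48, 12.5143) = 0.5003.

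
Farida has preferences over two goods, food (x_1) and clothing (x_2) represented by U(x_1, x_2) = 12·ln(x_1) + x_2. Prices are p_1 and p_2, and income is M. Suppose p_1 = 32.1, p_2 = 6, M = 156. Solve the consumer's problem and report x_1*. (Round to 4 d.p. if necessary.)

MU_x_1 = 12/x_1, MU_x_2 = 1. Tangency: 12/x_1 = p_1/p_2.
So x_1*(p_1,p_2) = 12·p_2/p_1, independent of income; and x_2* = (M − 12·p_2)/p_2.
At the given prices: x_1* = 12·6/32.1 = 2.243.

x_1* = 2.243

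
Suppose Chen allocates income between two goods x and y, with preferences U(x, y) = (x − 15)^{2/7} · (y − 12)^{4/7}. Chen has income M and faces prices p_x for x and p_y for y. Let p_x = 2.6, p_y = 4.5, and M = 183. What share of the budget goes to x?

share on x = 0.377

Let x' = x−15, y' = y−12. MRS = (1/2)·y'/x' = p_x/p_y.
After buying the subsistence bundle (15, 12), a share 1/3 of the remaining income goes to x: x* = 15 + 1/3·(M − 15p_x − 12p_y)/p_x.
Discretionary income = 183 − 15·2.6 − 12·4.5 = 90; x* = 15 + 1/3·90/2.6 = 26.5385; y* = 12 + 2/3·90/4.5 = 25.3333.
Expenditure on x: 2.6·26.5385 = 69; share = 0.377.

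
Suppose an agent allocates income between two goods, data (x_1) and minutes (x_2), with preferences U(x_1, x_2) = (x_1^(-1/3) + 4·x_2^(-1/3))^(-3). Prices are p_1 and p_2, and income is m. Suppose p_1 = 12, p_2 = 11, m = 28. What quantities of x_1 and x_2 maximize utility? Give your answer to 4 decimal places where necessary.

x_1* = 0.6193, x_2* = 1.8698

From the CES first-order condition, (1/4)·(x_2/x_1)^(4/3) = p_1/p_2.
Solve for the ratio: x_2/x_1 = [4·p_1/p_2]^(0.75).
Substitute x_2 = (x_2/x_1)·x_1 into the budget: x_1* = m/(p_1 + p_2·(x_2/x_1)).
Numerically x_2/x_1 = 3.019162, so x_1* = 28/(12 + 11·3.019162) = 0.6193 and x_2* = 3.019162·0.6193 = 1.8698.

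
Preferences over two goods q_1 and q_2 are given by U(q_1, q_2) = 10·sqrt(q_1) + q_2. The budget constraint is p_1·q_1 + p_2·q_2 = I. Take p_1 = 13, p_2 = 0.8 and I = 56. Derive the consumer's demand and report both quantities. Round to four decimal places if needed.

q_1* = 0.0947, q_2* = 68.4615

Thus q_1* = (5·p_2/p_1)² — independent of I — with the rest of income spent on q_2.
Plugging in: q_1* = (5·0.8/13)² = 0.0947, q_2* = 68.4615.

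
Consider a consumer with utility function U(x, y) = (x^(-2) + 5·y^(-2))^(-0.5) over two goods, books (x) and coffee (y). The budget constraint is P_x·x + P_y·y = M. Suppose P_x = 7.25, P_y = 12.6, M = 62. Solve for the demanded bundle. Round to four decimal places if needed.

MU_x ∝ x^(-3), MU_y ∝ 5·y^(-3), so MRS = (1/5)·(y/x)^(3) = P_x/P_y.
Solve for the ratio: y/x = [5·P_x/P_y]^(1/3).
With the ratio pinned down, the budget gives x* = M/(P_x + P_y·(y/x)) and y* = (y/x)·x*.
Numerically y/x = 1.422261, so x* = 62/(7.25 + 12.6·1.422261) = 2.4632 and y* = 1.422261·2.4632 = 3.5033.

x* = 2.4632, y* = 3.5033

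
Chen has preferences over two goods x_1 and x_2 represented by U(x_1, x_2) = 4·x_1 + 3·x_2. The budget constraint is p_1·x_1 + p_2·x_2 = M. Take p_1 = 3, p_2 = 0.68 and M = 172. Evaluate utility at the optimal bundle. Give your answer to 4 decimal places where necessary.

x_2 gives more utility per dollar, so spend all income on x_2: x_2* = M/p_2, x_1* = 0.
Numerically: x_1* = 0, x_2* = 252.9412.
Utility at the optimum: U(0, 252.9412) = 758.8235.

V = 758.8235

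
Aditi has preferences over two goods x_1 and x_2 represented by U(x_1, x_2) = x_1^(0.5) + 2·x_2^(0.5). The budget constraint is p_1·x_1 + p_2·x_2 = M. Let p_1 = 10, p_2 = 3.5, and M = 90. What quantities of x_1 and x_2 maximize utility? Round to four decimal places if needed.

MRS = MU_x_1/MU_x_2 = (1/2)·(x_2/x_1)^(0.5). Set equal to p_1/p_2.
Solve for the ratio: x_2/x_1 = [2·p_1/p_2]^(2).
Substitute x_2 = (x_2/x_1)·x_1 into the budget: x_1* = M/(p_1 + p_2·(x_2/x_1)).
Numerically x_2/x_1 = 32.653061, so x_1* = 90/(10 + 3.5·32.653061) = 0.7241 and x_2* = 32.653061·0.7241 = 23.6453.

x_1* = 0.7241, x_2* = 23.6453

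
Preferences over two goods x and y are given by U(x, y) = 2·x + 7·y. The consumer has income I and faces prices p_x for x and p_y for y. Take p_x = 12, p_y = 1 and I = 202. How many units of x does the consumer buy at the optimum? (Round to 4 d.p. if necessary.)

Linear utility — the consumer picks whichever good has higher MU/price: 2/12 = 0.1667 vs 7/1 = 7.
y gives more utility per dollar, so spend all income on y: y* = I/p_y, x* = 0.
Numerically: x* = 0, y* = 202.

x* = 0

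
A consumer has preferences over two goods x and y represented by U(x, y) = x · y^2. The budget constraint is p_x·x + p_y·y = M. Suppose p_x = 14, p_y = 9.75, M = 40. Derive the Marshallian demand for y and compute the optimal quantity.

y* = 2.735

The MRS is (1/2)·y/x. Set MRS = p_x/p_y.
Rearranging, p_y·y = 2·p_x·x. Substituting into the budget gives p_x·x·(1 + 2) = M.
Demand: x*(p_x,p_y,M) = 1/3·M/p_x and y* = 2/3·M/p_y.
At p_x=14, p_y=9.75, M=40: y* = 2/3·40/9.75 = 2.735.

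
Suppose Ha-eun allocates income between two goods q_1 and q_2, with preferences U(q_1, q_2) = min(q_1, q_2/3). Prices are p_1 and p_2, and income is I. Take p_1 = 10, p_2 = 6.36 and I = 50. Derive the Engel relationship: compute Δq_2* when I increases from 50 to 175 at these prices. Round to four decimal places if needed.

Δq_2* = 12.8955

With perfect complements, no substitution: consume in ratio q_1:q_2 = 1:3.
Budget: p_1·q_1 + p_2·3·q_1 = I, so (p_1 + 3·p_2)·q_1 = I.
Demand: q_1*(p_1,p_2,I) = I/(p_1 + 3·p_2), q_2* = 3·I/(p_1 + 3·p_2).
Here 10 + 3·6.36 = 29.08, giving q_2* = 5.1582.
At I' = 175: q_2* = 18.0536. Change: 18.0536 − 5.1582 = 12.8955.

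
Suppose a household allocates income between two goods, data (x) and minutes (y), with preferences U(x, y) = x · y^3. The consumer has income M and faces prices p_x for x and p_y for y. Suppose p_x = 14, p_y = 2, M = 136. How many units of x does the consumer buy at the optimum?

The MRS is (1/3)·y/x. Set MRS = p_x/p_y.
Rearranging, p_y·y = 3·p_x·x. Substituting into the budget gives p_x·x·(1 + 3) = M.
Demand: x*(p_x,p_y,M) = 0.25·M/p_x and y* = 0.75·M/p_y.
At p_x=14, p_y=2, M=136: x* = 0.25·136/14 = 2.4286.

x* = 2.4286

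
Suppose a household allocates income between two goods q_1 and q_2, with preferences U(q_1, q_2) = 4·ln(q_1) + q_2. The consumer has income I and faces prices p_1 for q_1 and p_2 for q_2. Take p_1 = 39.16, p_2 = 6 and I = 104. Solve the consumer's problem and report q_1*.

q_1* = 0.6129

Set MRS = p_1/p_2: (4/q_1)/1 = p_1/p_2.
So q_1*(p_1,p_2) = 4·p_2/p_1, independent of income; and q_2* = (I − 4·p_2)/p_2.
At the given prices: q_1* = 4·6/39.16 = 0.6129.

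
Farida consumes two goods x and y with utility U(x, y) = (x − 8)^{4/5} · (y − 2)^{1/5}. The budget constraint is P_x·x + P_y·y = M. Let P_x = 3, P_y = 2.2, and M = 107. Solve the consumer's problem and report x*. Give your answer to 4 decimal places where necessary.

x* = 28.96

Let x' = x−8, y' = y−2. MRS = 4·y'/x' = P_x/P_y.
Substituting into the budget: x* = 8 + 0.8·(M − 8·P_x − 2·P_y)/P_x, and y* = 2 + 0.2·(…)/P_y.
Discretionary income = 107 − 8·3 − 2·2.2 = 78.6; x* = 8 + 0.8·78.6/3 = 28.96.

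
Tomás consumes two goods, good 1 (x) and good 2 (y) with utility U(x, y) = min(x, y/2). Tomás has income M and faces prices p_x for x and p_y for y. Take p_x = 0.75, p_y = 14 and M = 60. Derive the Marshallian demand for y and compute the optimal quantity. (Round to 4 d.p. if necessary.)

y* = 4.1739

With perfect complements, no substitution: consume in ratio x:y = 1:2.
Budget: p_x·x + p_y·2·x = M, so (p_x + 2·p_y)·x = M.
Demand: x*(p_x,p_y,M) = M/(p_x + 2·p_y), y* = 2·M/(p_x + 2·p_y).
Here 0.75 + 2·14 = 28.75, giving y* = 4.1739.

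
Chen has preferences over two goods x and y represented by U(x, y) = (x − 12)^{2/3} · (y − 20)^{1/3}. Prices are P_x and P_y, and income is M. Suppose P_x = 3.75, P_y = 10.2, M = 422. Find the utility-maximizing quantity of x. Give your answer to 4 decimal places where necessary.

Let x' = x−12, y' = y−20. MRS = 2·y'/x' = P_x/P_y.
Substituting into the budget: x* = 12 + 2/3·(M − 12·P_x − 20·P_y)/P_x, and y* = 20 + 1/3·(…)/P_y.
Discretionary income = 422 − 12·3.75 − 20·10.2 = 173; x* = 12 + 2/3·173/3.75 = 42.7556.

x* = 42.7556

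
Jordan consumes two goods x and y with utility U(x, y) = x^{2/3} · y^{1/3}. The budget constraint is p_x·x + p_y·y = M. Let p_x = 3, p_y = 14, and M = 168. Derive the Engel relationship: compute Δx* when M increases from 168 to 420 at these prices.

Δx* = 56

Tangency: MRS = 2·y/x = p_x/p_y.
So 2/3·p_y·y = 1/3·p_x·x; combined with the budget, a share 2/3 of income goes to x.
Demand: x*(p_x,p_y,M) = 2/3·M/p_x and y* = 1/3·M/p_y.
At p_x=3, p_y=14, M=168: x* = 2/3·168/3 = 37.3333.
At M' = 420: x* = 93.3333. Change: 93.3333 − 37.3333 = 56.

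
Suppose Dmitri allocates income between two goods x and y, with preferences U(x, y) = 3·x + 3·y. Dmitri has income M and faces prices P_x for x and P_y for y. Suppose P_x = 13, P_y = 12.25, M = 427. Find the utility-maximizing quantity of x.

Perfect substitutes: compare marginal utility per dollar. 3/P_x vs 3/P_y → 0.2308 vs 0.2449.
y gives more utility per dollar, so spend all income on y: y* = M/P_y, x* = 0.
Numerically: x* = 0, y* = 34.8571.

x* = 0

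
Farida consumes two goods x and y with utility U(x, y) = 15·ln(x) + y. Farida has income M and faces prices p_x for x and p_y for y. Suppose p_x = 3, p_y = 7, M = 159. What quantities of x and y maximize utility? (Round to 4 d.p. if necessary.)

Set MRS = p_x/p_y: (15/x)/1 = p_x/p_y.
So x*(p_x,p_y) = 15·p_y/p_x, independent of income; and y* = (M − 15·p_y)/p_y.
At the given prices: x* = 15·7/3 = 35, and y* = 7.7143.

x* = 35, y* = 7.7143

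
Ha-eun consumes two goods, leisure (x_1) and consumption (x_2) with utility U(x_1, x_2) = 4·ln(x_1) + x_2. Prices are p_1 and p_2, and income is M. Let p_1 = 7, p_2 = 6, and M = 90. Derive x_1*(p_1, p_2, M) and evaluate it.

MU_x_1 = 4/x_1, MU_x_2 = 1. Tangency: 4/x_1 = p_1/p_2.
So x_1*(p_1,p_2) = 4·p_2/p_1, independent of income; and x_2* = (M − 4·p_2)/p_2.
At the given prices: x_1* = 4·6/7 = 3.4286.

x_1* = 3.4286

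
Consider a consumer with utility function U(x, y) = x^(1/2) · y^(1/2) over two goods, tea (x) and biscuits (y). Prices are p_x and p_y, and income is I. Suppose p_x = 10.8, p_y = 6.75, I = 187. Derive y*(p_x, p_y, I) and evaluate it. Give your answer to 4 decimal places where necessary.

The MRS is y/x. Set MRS = p_x/p_y.
Rearranging, p_y·y = p_x·x. Substituting into the budget gives p_x·x·(1 + 1) = I.
Demand: x*(p_x,p_y,I) = 0.5·I/p_x and y* = 0.5·I/p_y.
At p_x=10.8, p_y=6.75, I=187: y* = 0.5·187/6.75 = 13.8519.

y* = 13.8519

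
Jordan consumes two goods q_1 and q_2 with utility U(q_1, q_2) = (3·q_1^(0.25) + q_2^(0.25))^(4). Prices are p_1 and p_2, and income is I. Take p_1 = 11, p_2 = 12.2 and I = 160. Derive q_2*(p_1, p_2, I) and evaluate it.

From the CES first-order condition, 3·(q_2/q_1)^(0.75) = p_1/p_2.
Hence q_2/q_1 = ((1/3)·p_1/p_2)^(1/(0.75)), i.e. raised to the 4/3 power.
With the ratio pinned down, the budget gives q_1* = I/(p_1 + p_2·(q_2/q_1)) and q_2* = (q_2/q_1)·q_1*.
Numerically q_2/q_1 = 0.201318, so q_1* = 160/(11 + 12.2·0.201318) = 11.8905 and q_2* = 0.201318·11.8905 = 2.3938.

q_2* = 2.3938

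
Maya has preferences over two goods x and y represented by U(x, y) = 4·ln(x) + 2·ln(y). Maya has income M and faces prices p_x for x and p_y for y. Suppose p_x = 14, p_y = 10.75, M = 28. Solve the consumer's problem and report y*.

y* = 0.8682

The MRS is 2·y/x. Set MRS = p_x/p_y.
Rearranging, p_y·y = (1/2)·p_x·x. Substituting into the budget gives p_x·x·(1 + (1/2)) = M.
Demand: x*(p_x,p_y,M) = 2/3·M/p_x and y* = 1/3·M/p_y.
At p_x=14, p_y=10.75, M=28: y* = 1/3·28/10.75 = 0.8682.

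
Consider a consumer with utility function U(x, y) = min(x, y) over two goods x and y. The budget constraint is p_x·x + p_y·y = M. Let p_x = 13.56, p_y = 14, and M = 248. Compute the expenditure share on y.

share on y = 0.508

With perfect complements, no substitution: consume in ratio x:y = 1:1.
Budget: p_x·x + p_y·x = M, so (p_x + p_y)·x = M.
Demand: x*(p_x,p_y,M) = M/(p_x + p_y), y* = M/(p_x + p_y).
Here 13.56 + 14 = 27.56, giving x* = 8.9985 and y* = 8.9985.
Expenditure on y: 14·8.9985 = 125.9797; share = 0.508.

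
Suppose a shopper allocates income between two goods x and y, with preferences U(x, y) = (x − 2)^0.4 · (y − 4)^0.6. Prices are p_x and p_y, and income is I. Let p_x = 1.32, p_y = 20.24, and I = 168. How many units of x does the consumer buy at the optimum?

x* = 27.5758

This is Cobb-Douglas in (x−2, y−4): tangency gives 0.4·p_y·(y−4) = 0.6·p_x·(x−2).
After buying the subsistence bundle (2, 4), a share 0.4 of the remaining income goes to x: x* = 2 + 0.4·(I − 2p_x − 4p_y)/p_x.
Discretionary income = 168 − 2·1.32 − 4·20.24 = 84.4; x* = 2 + 0.4·84.4/1.32 = 27.5758.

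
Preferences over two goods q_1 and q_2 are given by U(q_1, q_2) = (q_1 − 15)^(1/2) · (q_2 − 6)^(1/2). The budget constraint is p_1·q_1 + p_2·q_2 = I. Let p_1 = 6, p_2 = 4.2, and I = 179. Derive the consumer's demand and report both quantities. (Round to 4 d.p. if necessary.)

q_1* = 20.3167, q_2* = 13.5952

MRS = (q_2−6)/(q_1−15). Tangency with p_1/p_2 gives q_2−6 = (p_1/p_2)·(q_1−15).
After buying the subsistence bundle (15, 6), a share 0.5 of the remaining income goes to q_1: q_1* = 15 + 0.5·(I − 15p_1 − 6p_2)/p_1.
Discretionary income = 179 − 15·6 − 6·4.2 = 63.8; q_1* = 15 + 0.5·63.8/6 = 20.3167; q_2* = 6 + 0.5·63.8/4.2 = 13.5952.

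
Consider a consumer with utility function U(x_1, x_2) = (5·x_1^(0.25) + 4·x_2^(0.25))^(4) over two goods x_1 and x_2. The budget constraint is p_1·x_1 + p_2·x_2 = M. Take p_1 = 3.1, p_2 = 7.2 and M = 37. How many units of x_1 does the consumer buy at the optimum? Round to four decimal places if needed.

x_1* = 7.6471

From the CES first-order condition, (5/4)·(x_2/x_1)^(0.75) = p_1/p_2.
Hence x_2/x_1 = ((4/5)·p_1/p_2)^(1/(0.75)), i.e. raised to the 4/3 power.
Substitute x_2 = (x_2/x_1)·x_1 into the budget: x_1* = M/(p_1 + p_2·(x_2/x_1)).
Numerically x_2/x_1 = 0.241449, so x_1* = 37/(3.1 + 7.2·0.241449) = 7.6471.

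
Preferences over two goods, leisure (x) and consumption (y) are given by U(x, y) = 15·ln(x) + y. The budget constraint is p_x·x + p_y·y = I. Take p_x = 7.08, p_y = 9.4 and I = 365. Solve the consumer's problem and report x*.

x* = 19.9153

MU_x = 15/x, MU_y = 1. Tangency: 15/x = p_x/p_y.
So x*(p_x,p_y) = 15·p_y/p_x, independent of income; and y* = (I − 15·p_y)/p_y.
At the given prices: x* = 15·9.4/7.08 = 19.9153.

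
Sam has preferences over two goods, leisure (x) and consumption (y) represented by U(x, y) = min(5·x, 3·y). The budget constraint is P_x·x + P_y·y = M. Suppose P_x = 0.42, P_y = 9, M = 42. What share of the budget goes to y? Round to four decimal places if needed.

With perfect complements, no substitution: consume in ratio x:y = 3:5.
Budget: P_x·x + P_y·(5/3)·x = M, so (3·P_x + 5·P_y)·x = 3·M.
Demand: x*(P_x,P_y,M) = 3·M/(3·P_x + 5·P_y), y* = 5·M/(3·P_x + 5·P_y).
Here 3·0.42 + 5·9 = 46.26, giving x* = 2.7237 and y* = 4.5396.
Expenditure on y: 9·4.5396 = 40.856; share = 0.9728.

share on y = 0.9728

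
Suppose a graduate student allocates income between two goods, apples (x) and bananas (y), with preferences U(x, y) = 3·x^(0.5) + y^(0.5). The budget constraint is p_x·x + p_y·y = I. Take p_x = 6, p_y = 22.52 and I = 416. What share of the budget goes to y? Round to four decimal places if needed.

share on y = 0.0288

MRS = MU_x/MU_y = 3·(y/x)^(0.5). Set equal to p_x/p_y.
Solve for the ratio: y/x = [(1/3)·p_x/p_y]^(2).
With the ratio pinned down, the budget gives x* = I/(p_x + p_y·(y/x)) and y* = (y/x)·x*.
Numerically y/x = 0.007887, so x* = 416/(6 + 22.52·0.007887) = 67.3399 and y* = 0.007887·67.3399 = 0.5311.
Expenditure on y: 22.52·0.5311 = 11.9609; share = 0.0288.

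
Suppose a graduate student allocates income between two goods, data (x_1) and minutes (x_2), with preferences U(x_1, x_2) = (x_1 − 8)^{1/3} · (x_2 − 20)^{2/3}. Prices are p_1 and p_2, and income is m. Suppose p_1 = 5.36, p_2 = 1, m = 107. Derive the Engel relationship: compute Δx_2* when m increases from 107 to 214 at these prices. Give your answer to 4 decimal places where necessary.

MRS = (1/2)·(x_2−20)/(x_1−8). Tangency with p_1/p_2 gives x_2−20 = 2·(p_1/p_2)·(x_1−8).
After buying the subsistence bundle (8, 20), a share 1/3 of the remaining income goes to x_1: x_1* = 8 + 1/3·(m − 8p_1 − 20p_2)/p_1.
Discretionary income = 107 − 8·5.36 − 20·1 = 44.12; x_2* = 20 + 2/3·44.12/1 = 49.4133.
At m' = 214: x_2* = 120.7467. Change: 120.7467 − 49.4133 = 71.3333.

Δx_2* = 71.3333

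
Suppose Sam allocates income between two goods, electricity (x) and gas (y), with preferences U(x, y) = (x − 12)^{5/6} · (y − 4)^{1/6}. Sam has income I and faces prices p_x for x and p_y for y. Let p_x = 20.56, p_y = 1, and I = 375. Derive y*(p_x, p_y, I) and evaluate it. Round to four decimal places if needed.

y* = 24.7133

Let x' = x−12, y' = y−4. MRS = 5·y'/x' = p_x/p_y.
Substituting into the budget: x* = 12 + 5/6·(I − 12·p_x − 4·p_y)/p_x, and y* = 4 + 1/6·(…)/p_y.
Discretionary income = 375 − 12·20.56 − 4·1 = 124.28; y* = 4 + 1/6·124.28/1 = 24.7133.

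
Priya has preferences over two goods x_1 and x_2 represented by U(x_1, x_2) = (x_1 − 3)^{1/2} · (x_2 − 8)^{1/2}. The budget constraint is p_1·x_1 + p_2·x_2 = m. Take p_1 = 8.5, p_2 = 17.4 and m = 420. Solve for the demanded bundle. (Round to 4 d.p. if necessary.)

MRS = (x_2−8)/(x_1−3). Tangency with p_1/p_2 gives x_2−8 = (p_1/p_2)·(x_1−3).
After buying the subsistence bundle (3, 8), a share 0.5 of the remaining income goes to x_1: x_1* = 3 + 0.5·(m − 3p_1 − 8p_2)/p_1.
Discretionary income = 420 − 3·8.5 − 8·17.4 = 255.3; x_1* = 3 + 0.5·255.3/8.5 = 18.0176; x_2* = 8 + 0.5·255.3/17.4 = 15.3362.

x_1* = 18.0176, x_2* = 15.3362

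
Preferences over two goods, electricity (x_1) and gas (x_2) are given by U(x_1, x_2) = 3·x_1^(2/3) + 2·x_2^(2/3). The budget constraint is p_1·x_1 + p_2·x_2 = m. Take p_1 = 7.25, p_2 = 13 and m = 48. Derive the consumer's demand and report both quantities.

MU_x_1 ∝ 3·x_1^(-1/3), MU_x_2 ∝ 2·x_2^(-1/3), so MRS = (3/2)·(x_2/x_1)^(1/3) = p_1/p_2.
Solve for the ratio: x_2/x_1 = [(2/3)·p_1/p_2]^(3).
Substitute x_2 = (x_2/x_1)·x_1 into the budget: x_1* = m/(p_1 + p_2·(x_2/x_1)).
Numerically x_2/x_1 = 0.051394, so x_1* = 48/(7.25 + 13·0.051394) = 6.062 and x_2* = 0.051394·6.062 = 0.3116.

x_1* = 6.062, x_2* = 0.3116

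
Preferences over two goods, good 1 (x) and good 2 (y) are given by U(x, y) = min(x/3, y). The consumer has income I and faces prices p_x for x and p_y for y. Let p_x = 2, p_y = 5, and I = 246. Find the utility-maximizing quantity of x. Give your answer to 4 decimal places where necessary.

Leontief preferences: the optimum is at the kink where x/3 = y/1, i.e. y = (1/3)·x.
Budget: p_x·x + p_y·(1/3)·x = I, so (3·p_x + p_y)·x = 3·I.
Demand: x*(p_x,p_y,I) = 3·I/(3·p_x + p_y), y* = I/(3·p_x + p_y).
Here 3·2 + 5 = 11, giving x* = 67.0909.

x* = 67.0909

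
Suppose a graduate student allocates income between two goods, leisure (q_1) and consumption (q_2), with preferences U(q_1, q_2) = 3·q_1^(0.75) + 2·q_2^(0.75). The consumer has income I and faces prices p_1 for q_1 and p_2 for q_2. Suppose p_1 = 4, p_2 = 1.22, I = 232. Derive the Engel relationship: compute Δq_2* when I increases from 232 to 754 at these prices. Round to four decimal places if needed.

MU_q_1 ∝ 3·q_1^(-0.25), MU_q_2 ∝ 2·q_2^(-0.25), so MRS = (3/2)·(q_2/q_1)^(0.25) = p_1/p_2.
Solve for the ratio: q_2/q_1 = [(2/3)·p_1/p_2]^(4).
Substitute q_2 = (q_2/q_1)·q_1 into the budget: q_1* = I/(p_1 + p_2·(q_2/q_1)).
Numerically q_2/q_1 = 22.826304, so q_1* = 232/(4 + 1.22·22.826304) = 7.2846 and q_2* = 22.826304·7.2846 = 166.2801.
At I' = 754: q_2* = 540.4102. Change: 540.4102 − 166.2801 = 374.1301.

Δq_2* = 374.1301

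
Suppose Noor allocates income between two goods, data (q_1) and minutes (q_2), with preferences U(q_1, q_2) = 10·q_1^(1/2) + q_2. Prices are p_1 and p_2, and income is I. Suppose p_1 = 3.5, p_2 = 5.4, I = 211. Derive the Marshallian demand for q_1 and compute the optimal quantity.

Solve: √q_1 = 5·p_2/p_1, so q_1*(p_1,p_2) = (5·p_2/p_1)², and q_2* = (I − p_1·q_1*)/p_2.
Plugging in: q_1* = (5·5.4/3.5)² = 59.5102.

q_1* = 59.5102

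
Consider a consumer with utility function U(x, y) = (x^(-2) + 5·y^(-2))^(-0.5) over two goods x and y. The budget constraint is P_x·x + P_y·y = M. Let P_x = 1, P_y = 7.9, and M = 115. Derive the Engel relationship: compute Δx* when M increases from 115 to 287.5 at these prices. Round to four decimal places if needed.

With the ratio pinned down, the budget gives x* = M/(P_x + P_y·(y/x)) and y* = (y/x)·x*.
Numerically y/x = 0.85858, so x* = 115/(1 + 7.9·0.85858) = 14.7762.
At M' = 287.5: x* = 36.9405. Change: 36.9405 − 14.7762 = 22.1643.

Δx* = 22.1643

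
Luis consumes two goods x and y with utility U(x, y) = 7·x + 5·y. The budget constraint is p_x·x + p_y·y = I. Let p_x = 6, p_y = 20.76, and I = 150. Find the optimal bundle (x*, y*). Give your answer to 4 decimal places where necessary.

x* = 25, y* = 0

Numerically: x* = 25, y* = 0.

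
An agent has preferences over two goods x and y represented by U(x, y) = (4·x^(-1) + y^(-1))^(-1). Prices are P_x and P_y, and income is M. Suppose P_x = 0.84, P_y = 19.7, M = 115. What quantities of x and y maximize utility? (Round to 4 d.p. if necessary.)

From the CES first-order condition, 4·(y/x)^(2) = P_x/P_y.
Hence y/x = ((1/4)·P_x/P_y)^(1/(2)), i.e. raised to the 0.5 power.
With the ratio pinned down, the budget gives x* = M/(P_x + P_y·(y/x)) and y* = (y/x)·x*.
Numerically y/x = 0.103247, so x* = 115/(0.84 + 19.7·0.103247) = 40.0145 and y* = 0.103247·40.0145 = 4.1314.

x* = 40.0145, y* = 4.1314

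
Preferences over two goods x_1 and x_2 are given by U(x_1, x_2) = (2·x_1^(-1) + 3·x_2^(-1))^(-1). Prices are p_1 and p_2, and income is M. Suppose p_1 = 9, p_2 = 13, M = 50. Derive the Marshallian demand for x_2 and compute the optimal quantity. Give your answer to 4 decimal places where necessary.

x_2* = 2.2902

With the ratio pinned down, the budget gives x_1* = M/(p_1 + p_2·(x_2/x_1)) and x_2* = (x_2/x_1)·x_1*.
Numerically x_2/x_1 = 1.019049, so x_1* = 50/(9 + 13·1.019049) = 2.2474 and x_2* = 1.019049·2.2474 = 2.2902.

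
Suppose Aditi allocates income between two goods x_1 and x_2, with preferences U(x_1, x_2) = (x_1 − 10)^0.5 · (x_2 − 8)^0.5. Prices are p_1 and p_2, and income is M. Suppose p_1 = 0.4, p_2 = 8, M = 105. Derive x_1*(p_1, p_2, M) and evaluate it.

MRS = (x_2−8)/(x_1−10). Tangency with p_1/p_2 gives x_2−8 = (p_1/p_2)·(x_1−10).
Substituting into the budget: x_1* = 10 + 0.5·(M − 10·p_1 − 8·p_2)/p_1, and x_2* = 8 + 0.5·(…)/p_2.
Discretionary income = 105 − 10·0.4 − 8·8 = 37; x_1* = 10 + 0.5·37/0.4 = 56.25.

x_1* = 56.25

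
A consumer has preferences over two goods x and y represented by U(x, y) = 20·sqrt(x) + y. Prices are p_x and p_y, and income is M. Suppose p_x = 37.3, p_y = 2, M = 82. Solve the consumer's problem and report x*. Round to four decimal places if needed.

MU_x = 10/√x, MU_y = 1. Tangency: 10/√x = p_x/p_y.
Solve: √x = 10·p_y/p_x, so x*(p_x,p_y) = (10·p_y/p_x)², and y* = (M − p_x·x*)/p_y.
Plugging in: x* = (10·2/37.3)² = 0.2875.

x* = 0.2875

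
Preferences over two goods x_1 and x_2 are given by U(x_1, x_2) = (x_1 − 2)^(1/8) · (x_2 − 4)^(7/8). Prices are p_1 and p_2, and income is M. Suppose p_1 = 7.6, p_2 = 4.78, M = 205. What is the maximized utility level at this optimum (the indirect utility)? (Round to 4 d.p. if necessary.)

V = 23.1181

Let x_1' = x_1−2, x_2' = x_2−4. MRS = (1/7)·x_2'/x_1' = p_1/p_2.
After buying the subsistence bundle (2, 4), a share 0.125 of the remaining income goes to x_1: x_1* = 2 + 0.125·(M − 2p_1 − 4p_2)/p_1.
Discretionary income = 205 − 2·7.6 − 4·4.78 = 170.68; x_1* = 2 + 0.125·170.68/7.6 = 4.8072; x_2* = 4 + 0.875·170.68/4.78 = 35.2437.
Utility at the optimum: U(4.8072, 35.2437) = 23.1181.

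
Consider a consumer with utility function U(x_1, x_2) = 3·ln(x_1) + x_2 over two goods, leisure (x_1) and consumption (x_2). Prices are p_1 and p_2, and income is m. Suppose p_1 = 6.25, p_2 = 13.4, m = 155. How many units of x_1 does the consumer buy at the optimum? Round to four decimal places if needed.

x_1* = 6.432

Set MRS = p_1/p_2: (3/x_1)/1 = p_1/p_2.
So x_1*(p_1,p_2) = 3·p_2/p_1, independent of income; and x_2* = (m − 3·p_2)/p_2.
At the given prices: x_1* = 3·13.4/6.25 = 6.432.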